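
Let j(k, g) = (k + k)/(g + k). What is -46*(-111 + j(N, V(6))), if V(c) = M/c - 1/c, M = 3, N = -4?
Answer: 55062/11 ≈ 5005.6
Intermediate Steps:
V(c) = 2/c (V(c) = 3/c - 1/c = 2/c)
j(k, g) = 2*k/(g + k) (j(k, g) = (2*k)/(g + k) = 2*k/(g + k))
-46*(-111 + j(N, V(6))) = -46*(-111 + 2*(-4)/(2/6 - 4)) = -46*(-111 + 2*(-4)/(2*(⅙) - 4)) = -46*(-111 + 2*(-4)/(⅓ - 4)) = -46*(-111 + 2*(-4)/(-11/3)) = -46*(-111 + 2*(-4)*(-3/11)) = -46*(-111 + 24/11) = -46*(-1197/11) = 55062/11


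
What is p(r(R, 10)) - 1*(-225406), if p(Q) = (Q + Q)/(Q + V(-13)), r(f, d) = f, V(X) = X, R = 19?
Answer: 676237/3 ≈ 2.2541e+5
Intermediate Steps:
p(Q) = 2*Q/(-13 + Q) (p(Q) = (Q + Q)/(Q - 13) = (2*Q)/(-13 + Q) = 2*Q/(-13 + Q))
p(r(R, 10)) - 1*(-225406) = 2*19/(-13 + 19) - 1*(-225406) = 2*19/6 + 225406 = 2*19*(⅙) + 225406 = 19/3 + 225406 = 676237/3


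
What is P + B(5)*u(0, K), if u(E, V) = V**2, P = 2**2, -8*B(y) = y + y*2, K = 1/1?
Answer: 17/8 ≈ 2.1250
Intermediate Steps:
K = 1
B(y) = -3*y/8 (B(y) = -(y + y*2)/8 = -(y + 2*y)/8 = -3*y/8)
P = 4
P + B(5)*u(0, K) = 4 - 3/8*5*1**2 = 4 - 15/8*1 = 4 - 15/8 = 17/8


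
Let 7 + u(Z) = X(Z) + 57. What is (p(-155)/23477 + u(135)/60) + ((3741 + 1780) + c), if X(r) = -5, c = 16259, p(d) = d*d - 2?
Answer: 2045482763/93908 ≈ 21782.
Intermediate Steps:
p(d) = -2 + d**2 (p(d) = d**2 - 2 = -2 + d**2)
u(Z) = 45 (u(Z) = -7 + (-5 + 57) = -7 + 52 = 45)
(p(-155)/23477 + u(135)/60) + ((3741 + 1780) + c) = ((-2 + (-155)**2)/23477 + 45/60) + ((3741 + 1780) + 16259) = ((-2 + 24025)*(1/23477) + 45*(1/60)) + (5521 + 16259) = (24023*(1/23477) + 3/4) + 21780 = (24023/23477 + 3/4) + 21780 = 166523/93908 + 21780 = 2045482763/93908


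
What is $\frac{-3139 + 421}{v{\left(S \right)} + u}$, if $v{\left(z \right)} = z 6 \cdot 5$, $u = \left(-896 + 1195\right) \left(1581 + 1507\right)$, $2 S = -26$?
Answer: $- \frac{1359}{461461} \approx -0.002945$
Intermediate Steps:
$S = -13$ ($S = \frac{1}{2} \left(-26\right) = -13$)
$u = 923312$ ($u = 299 \cdot 3088 = 923312$)
$v{\left(z \right)} = 30 z$ ($v{\left(z \right)} = 6 z 5 = 30 z$)
$\frac{-3139 + 421}{v{\left(S \right)} + u} = \frac{-3139 + 421}{30 \left(-13\right) + 923312} = - \frac{2718}{-390 + 923312} = - \frac{2718}{922922} = \left(-2718\right) \frac{1}{922922} = - \frac{1359}{461461}$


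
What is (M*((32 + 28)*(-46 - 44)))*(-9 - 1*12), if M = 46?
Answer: 5216400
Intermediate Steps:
(M*((32 + 28)*(-46 - 44)))*(-9 - 1*12) = (46*((32 + 28)*(-46 - 44)))*(-9 - 1*12) = (46*(60*(-90)))*(-9 - 12) = (46*(-5400))*(-21) = -248400*(-21) = 5216400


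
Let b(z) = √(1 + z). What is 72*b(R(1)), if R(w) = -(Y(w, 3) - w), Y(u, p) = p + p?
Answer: 144*I ≈ 144.0*I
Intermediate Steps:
Y(u, p) = 2*p
R(w) = -6 + w (R(w) = -(2*3 - w) = -(6 - w) = -6 + w)
72*b(R(1)) = 72*√(1 + (-6 + 1)) = 72*√(1 - 5) = 72*√(-4) = 72*(2*I) = 144*I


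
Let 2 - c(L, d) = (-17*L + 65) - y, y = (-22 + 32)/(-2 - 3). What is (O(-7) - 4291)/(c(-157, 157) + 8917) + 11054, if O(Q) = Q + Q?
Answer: 22780859/2061 ≈ 11053.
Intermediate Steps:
y = -2 (y = 10/(-5) = 10*(-⅕) = -2)
O(Q) = 2*Q
c(L, d) = -65 + 17*L (c(L, d) = 2 - ((-17*L + 65) - 1*(-2)) = 2 - ((65 - 17*L) + 2) = 2 - (67 - 17*L) = 2 + (-67 + 17*L) = -65 + 17*L)
(O(-7) - 4291)/(c(-157, 157) + 8917) + 11054 = (2*(-7) - 4291)/((-65 + 17*(-157)) + 8917) + 11054 = (-14 - 4291)/((-65 - 2669) + 8917) + 11054 = -4305/(-2734 + 8917) + 11054 = -4305/6183 + 11054 = -4305*1/6183 + 11054 = -1435/2061 + 11054 = 22780859/2061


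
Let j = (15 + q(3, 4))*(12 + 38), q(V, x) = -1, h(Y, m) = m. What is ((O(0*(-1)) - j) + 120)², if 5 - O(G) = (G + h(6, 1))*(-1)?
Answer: 329476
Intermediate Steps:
j = 700 (j = (15 - 1)*(12 + 38) = 14*50 = 700)
O(G) = 6 + G (O(G) = 5 - (G + 1)*(-1) = 5 - (1 + G)*(-1) = 5 - (-1 - G) = 5 + (1 + G) = 6 + G)
((O(0*(-1)) - j) + 120)² = (((6 + 0*(-1)) - 1*700) + 120)² = (((6 + 0) - 700) + 120)² = ((6 - 700) + 120)² = (-694 + 120)² = (-574)² = 329476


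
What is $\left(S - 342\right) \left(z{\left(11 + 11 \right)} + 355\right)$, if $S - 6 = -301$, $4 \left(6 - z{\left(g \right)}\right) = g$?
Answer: $- \frac{452907}{2} \approx -2.2645 \cdot 10^{5}$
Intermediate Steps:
$z{\left(g \right)} = 6 - \frac{g}{4}$
$S = -295$ ($S = 6 - 301 = -295$)
$\left(S - 342\right) \left(z{\left(11 + 11 \right)} + 355\right) = \left(-295 - 342\right) \left(\left(6 - \frac{11 + 11}{4}\right) + 355\right) = - 637 \left(\left(6 - \frac{11}{2}\right) + 355\right) = - 637 \left(\frac{1}{2} + 355\right) = \left(-637\right) \frac{711}{2} = - \frac{452907}{2}$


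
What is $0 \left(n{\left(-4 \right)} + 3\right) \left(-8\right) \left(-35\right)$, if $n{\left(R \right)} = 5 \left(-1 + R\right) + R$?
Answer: $0$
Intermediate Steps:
$n{\left(R \right)} = -5 + 6 R$ ($n{\left(R \right)} = \left(-5 + 5 R\right) + R = -5 + 6 R$)
$0 \left(n{\left(-4 \right)} + 3\right) \left(-8\right) \left(-35\right) = 0 \left(\left(-5 + 6 \left(-4\right)\right) + 3\right) \left(-8\right) \left(-35\right) = 0 \left(\left(-5 - 24\right) + 3\right) \left(-8\right) \left(-35\right) = 0 \left(-29 + 3\right) \left(-8\right) \left(-35\right) = 0 \left(-26\right) \left(-8\right) \left(-35\right) = 0 \left(-8\right) \left(-35\right) = 0 \left(-35\right) = 0$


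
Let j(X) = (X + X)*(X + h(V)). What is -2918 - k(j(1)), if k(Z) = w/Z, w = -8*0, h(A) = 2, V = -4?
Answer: -2918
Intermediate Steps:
j(X) = 2*X*(2 + X) (j(X) = (X + X)*(X + 2) = (2*X)*(2 + X) = 2*X*(2 + X))
w = 0
k(Z) = 0 (k(Z) = 0/Z = 0)
-2918 - k(j(1)) = -2918 - 1*0 = -2918 + 0 = -2918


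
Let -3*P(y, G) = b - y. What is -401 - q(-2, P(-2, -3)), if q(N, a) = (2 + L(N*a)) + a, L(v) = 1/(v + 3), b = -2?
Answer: -1210/3 ≈ -403.33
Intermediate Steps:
P(y, G) = 2/3 + y/3 (P(y, G) = -(-2 - y)/3 = 2/3 + y/3)
L(v) = 1/(3 + v)
q(N, a) = 2 + a + 1/(3 + N*a) (q(N, a) = (2 + 1/(3 + N*a)) + a = 2 + a + 1/(3 + N*a))
-401 - q(-2, P(-2, -3)) = -401 - (1 + (2 + (2/3 + (1/3)*(-2)))*(3 - 2*(2/3 + (1/3)*(-2))))/(3 - 2*(2/3 + (1/3)*(-2))) = -401 - (1 + (2 + (2/3 - 2/3))*(3 - 2*(2/3 - 2/3)))/(3 - 2*(2/3 - 2/3)) = -401 - (1 + (2 + 0)*(3 - 2*0))/(3 - 2*0) = -401 - (1 + 2*(3 + 0))/(3 + 0) = -401 - (1 + 2*3)/3 = -401 - (1 + 6)/3 = -401 - 7/3 = -1210/3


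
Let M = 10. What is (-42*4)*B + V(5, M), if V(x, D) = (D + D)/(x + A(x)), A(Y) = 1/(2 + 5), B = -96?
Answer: 145187/9 ≈ 16132.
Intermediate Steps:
A(Y) = ⅐ (A(Y) = 1/7 = ⅐)
V(x, D) = 2*D/(⅐ + x) (V(x, D) = (D + D)/(x + ⅐) = (2*D)/(⅐ + x) = 2*D/(⅐ + x))
(-42*4)*B + V(5, M) = -42*4*(-96) + 14*10/(1 + 7*5) = -168*(-96) + 14*10/(1 + 35) = 16128 + 14*10/36 = 16128 + 14*10*(1/36) = 16128 + 35/9 = 145187/9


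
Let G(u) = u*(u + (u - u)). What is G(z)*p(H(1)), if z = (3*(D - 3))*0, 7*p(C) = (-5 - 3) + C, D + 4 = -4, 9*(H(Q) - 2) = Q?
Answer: 0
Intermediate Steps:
H(Q) = 2 + Q/9
D = -8 (D = -4 - 4 = -8)
p(C) = -8/7 + C/7 (p(C) = ((-5 - 3) + C)/7 = (-8 + C)/7 = -8/7 + C/7)
z = 0 (z = (3*(-8 - 3))*0 = (3*(-11))*0 = -33*0 = 0)
G(u) = u² (G(u) = u*(u + 0) = u*u = u²)
G(z)*p(H(1)) = 0²*(-8/7 + (2 + (⅑)*1)/7) = 0*(-8/7 + (2 + ⅑)/7) = 0*(-8/7 + (⅐)*(19/9)) = 0*(-8/7 + 19/63) = 0*(-53/63) = 0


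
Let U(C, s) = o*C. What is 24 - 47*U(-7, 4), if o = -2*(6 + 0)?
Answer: -3924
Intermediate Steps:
o = -12 (o = -2*6 = -12)
U(C, s) = -12*C
24 - 47*U(-7, 4) = 24 - (-564)*(-7) = 24 - 47*84 = 24 - 3948 = -3924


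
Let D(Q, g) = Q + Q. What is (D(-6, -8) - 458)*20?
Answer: -9400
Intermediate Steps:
D(Q, g) = 2*Q
(D(-6, -8) - 458)*20 = (2*(-6) - 458)*20 = (-12 - 458)*20 = -470*20 = -9400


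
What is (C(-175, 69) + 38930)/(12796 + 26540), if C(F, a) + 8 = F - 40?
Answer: 38707/39336 ≈ 0.98401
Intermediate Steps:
C(F, a) = -48 + F (C(F, a) = -8 + (F - 40) = -8 + (-40 + F) = -48 + F)
(C(-175, 69) + 38930)/(12796 + 26540) = ((-48 - 175) + 38930)/(12796 + 26540) = (-223 + 38930)/39336 = 38707*(1/39336) = 38707/39336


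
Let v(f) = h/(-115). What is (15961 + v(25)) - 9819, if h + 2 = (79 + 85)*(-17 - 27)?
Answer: 713548/115 ≈ 6204.8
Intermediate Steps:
h = -7218 (h = -2 + (79 + 85)*(-17 - 27) = -2 + 164*(-44) = -2 - 7216 = -7218)
v(f) = 7218/115 (v(f) = -7218/(-115) = -7218*(-1/115) = 7218/115)
(15961 + v(25)) - 9819 = (15961 + 7218/115) - 9819 = 1842733/115 - 9819 = 713548/115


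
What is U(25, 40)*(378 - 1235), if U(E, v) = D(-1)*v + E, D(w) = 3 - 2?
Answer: -55705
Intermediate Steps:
D(w) = 1
U(E, v) = E + v (U(E, v) = 1*v + E = v + E = E + v)
U(25, 40)*(378 - 1235) = (25 + 40)*(378 - 1235) = 65*(-857) = -55705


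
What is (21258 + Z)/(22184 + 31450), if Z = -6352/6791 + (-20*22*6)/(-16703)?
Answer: 1205604161309/3041854267641 ≈ 0.39634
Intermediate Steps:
Z = -88169216/113430073 (Z = -6352*1/6791 - 440*6*(-1/16703) = -6352/6791 - 2640*(-1/16703) = -6352/6791 + 2640/16703 = -88169216/113430073 ≈ -0.77730)
(21258 + Z)/(22184 + 31450) = (21258 - 88169216/113430073)/(22184 + 31450) = (2411208322618/113430073)/53634 = (2411208322618/113430073)*(1/53634) = 1205604161309/3041854267641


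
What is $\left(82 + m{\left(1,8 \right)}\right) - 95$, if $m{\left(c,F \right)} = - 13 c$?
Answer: $-26$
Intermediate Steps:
$\left(82 + m{\left(1,8 \right)}\right) - 95 = \left(82 - 13\right) - 95 = 69 - 95 = -26$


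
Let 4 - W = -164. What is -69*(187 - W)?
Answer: -1311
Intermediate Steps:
W = 168 (W = 4 - 1*(-164) = 4 + 164 = 168)
-69*(187 - W) = -69*(187 - 1*168) = -69*(187 - 168) = -69*19 = -1311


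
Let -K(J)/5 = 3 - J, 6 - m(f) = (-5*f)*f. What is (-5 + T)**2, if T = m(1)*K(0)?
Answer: 28900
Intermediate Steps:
m(f) = 6 + 5*f**2 (m(f) = 6 - (-5*f)*f = 6 - (-5)*f**2 = 6 + 5*f**2)
K(J) = -15 + 5*J (K(J) = -5*(3 - J) = -15 + 5*J)
T = -165 (T = (6 + 5*1**2)*(-15 + 5*0) = (6 + 5*1)*(-15 + 0) = (6 + 5)*(-15) = 11*(-15) = -165)
(-5 + T)**2 = (-5 - 165)**2 = (-170)**2 = 28900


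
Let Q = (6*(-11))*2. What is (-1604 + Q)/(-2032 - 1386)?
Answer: 868/1709 ≈ 0.50790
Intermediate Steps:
Q = -132 (Q = -66*2 = -132)
(-1604 + Q)/(-2032 - 1386) = (-1604 - 132)/(-2032 - 1386) = -1736/(-3418) = -1736*(-1/3418) = 868/1709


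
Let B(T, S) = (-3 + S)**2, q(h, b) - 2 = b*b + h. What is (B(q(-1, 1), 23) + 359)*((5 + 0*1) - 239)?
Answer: -177606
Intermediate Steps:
q(h, b) = 2 + h + b**2 (q(h, b) = 2 + (b*b + h) = 2 + (b**2 + h) = 2 + (h + b**2) = 2 + h + b**2)
(B(q(-1, 1), 23) + 359)*((5 + 0*1) - 239) = ((-3 + 23)**2 + 359)*((5 + 0*1) - 239) = (20**2 + 359)*((5 + 0) - 239) = (400 + 359)*(5 - 239) = 759*(-234) = -177606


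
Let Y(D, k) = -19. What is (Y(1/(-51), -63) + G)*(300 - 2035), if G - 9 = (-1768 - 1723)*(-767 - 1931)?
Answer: -16341458380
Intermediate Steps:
G = 9418727 (G = 9 + (-1768 - 1723)*(-767 - 1931) = 9 - 3491*(-2698) = 9 + 9418718 = 9418727)
(Y(1/(-51), -63) + G)*(300 - 2035) = (-19 + 9418727)*(300 - 2035) = 9418708*(-1735) = -16341458380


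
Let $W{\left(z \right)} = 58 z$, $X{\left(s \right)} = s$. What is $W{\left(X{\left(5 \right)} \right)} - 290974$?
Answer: $-290684$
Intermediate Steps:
$W{\left(X{\left(5 \right)} \right)} - 290974 = 58 \cdot 5 - 290974 = 290 - 290974 = -290684$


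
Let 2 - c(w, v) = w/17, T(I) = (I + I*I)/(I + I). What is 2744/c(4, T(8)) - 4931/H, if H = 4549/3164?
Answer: -127924384/68235 ≈ -1874.8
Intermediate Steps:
T(I) = (I + I²)/(2*I) (T(I) = (I + I²)/((2*I)) = (I + I²)*(1/(2*I)) = (I + I²)/(2*I))
c(w, v) = 2 - w/17
H = 4549/3164 (H = 4549*(1/3164) = 4549/3164 ≈ 1.4377)
2744/c(4, T(8)) - 4931/H = 2744/(2 - 1/17*4) - 4931/4549/3164 = 2744/(2 - 4/17) - 4931*3164/4549 = 2744/(30/17) - 15601684/4549 = 2744*(17/30) - 15601684/4549 = 23324/15 - 15601684/4549 = -127924384/68235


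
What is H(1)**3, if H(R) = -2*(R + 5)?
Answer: -1728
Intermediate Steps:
H(R) = -10 - 2*R (H(R) = -2*(5 + R) = -10 - 2*R)
H(1)**3 = (-10 - 2*1)**3 = (-10 - 2)**3 = (-12)**3 = -1728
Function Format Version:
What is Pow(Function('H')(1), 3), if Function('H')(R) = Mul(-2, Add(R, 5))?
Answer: -1728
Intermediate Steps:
Function('H')(R) = Add(-10, Mul(-2, R)) (Function('H')(R) = Mul(-2, Add(5, R)) = Add(-10, Mul(-2, R)))
Pow(Function('H')(1), 3) = Pow(Add(-10, Mul(-2, 1)), 3) = Pow(Add(-10, -2), 3) = Pow(-12, 3) = -1728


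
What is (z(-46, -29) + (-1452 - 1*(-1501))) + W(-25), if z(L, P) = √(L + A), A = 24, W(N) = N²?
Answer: 674 + I*√22 ≈ 674.0 + 4.6904*I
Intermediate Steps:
z(L, P) = √(24 + L) (z(L, P) = √(L + 24) = √(24 + L))
(z(-46, -29) + (-1452 - 1*(-1501))) + W(-25) = (√(24 - 46) + (-1452 - 1*(-1501))) + (-25)² = (√(-22) + (-1452 + 1501)) + 625 = (I*√22 + 49) + 625 = (49 + I*√22) + 625 = 674 + I*√22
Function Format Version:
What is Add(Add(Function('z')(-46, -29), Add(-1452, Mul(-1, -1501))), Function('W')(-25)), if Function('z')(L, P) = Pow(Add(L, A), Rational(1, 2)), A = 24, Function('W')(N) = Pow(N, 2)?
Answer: Add(674, Mul(I, Pow(22, Rational(1, 2)))) ≈ Add(674.00, Mul(4.6904, I))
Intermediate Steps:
Function('z')(L, P) = Pow(Add(24, L), Rational(1, 2)) (Function('z')(L, P) = Pow(Add(L, 24), Rational(1, 2)) = Pow(Add(24, L), Rational(1, 2)))
Add(Add(Function('z')(-46, -29), Add(-1452, Mul(-1, -1501))), Function('W')(-25)) = Add(Add(Pow(Add(24, -46), Rational(1, 2)), Add(-1452, Mul(-1, -1501))), Pow(-25, 2)) = Add(Add(Pow(-22, Rational(1, 2)), Add(-1452, 1501)), 625) = Add(Add(Mul(I, Pow(22, Rational(1, 2))), 49), 625) = Add(Add(49, Mul(I, Pow(22, Rational(1, 2)))), 625) = Add(674, Mul(I, Pow(22, Rational(1, 2))))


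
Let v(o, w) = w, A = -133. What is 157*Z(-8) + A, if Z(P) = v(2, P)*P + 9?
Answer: 11328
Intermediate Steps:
Z(P) = 9 + P² (Z(P) = P*P + 9 = P² + 9 = 9 + P²)
157*Z(-8) + A = 157*(9 + (-8)²) - 133 = 157*(9 + 64) - 133 = 157*73 - 133 = 11461 - 133 = 11328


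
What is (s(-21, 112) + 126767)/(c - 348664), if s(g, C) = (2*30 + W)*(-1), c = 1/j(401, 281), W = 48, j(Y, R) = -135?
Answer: -17098965/47069641 ≈ -0.36327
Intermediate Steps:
c = -1/135 (c = 1/(-135) = -1/135 ≈ -0.0074074)
s(g, C) = -108 (s(g, C) = (2*30 + 48)*(-1) = (60 + 48)*(-1) = 108*(-1) = -108)
(s(-21, 112) + 126767)/(c - 348664) = (-108 + 126767)/(-1/135 - 348664) = 126659/(-47069641/135) = 126659*(-135/47069641) = -17098965/47069641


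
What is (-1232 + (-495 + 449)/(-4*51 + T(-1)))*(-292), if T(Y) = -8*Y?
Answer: 17624098/49 ≈ 3.5968e+5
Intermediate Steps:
(-1232 + (-495 + 449)/(-4*51 + T(-1)))*(-292) = (-1232 + (-495 + 449)/(-4*51 - 8*(-1)))*(-292) = (-1232 - 46/(-204 + 8))*(-292) = (-1232 - 46/(-196))*(-292) = (-1232 - 46*(-1/196))*(-292) = (-1232 + 23/98)*(-292) = -120713/98*(-292) = 17624098/49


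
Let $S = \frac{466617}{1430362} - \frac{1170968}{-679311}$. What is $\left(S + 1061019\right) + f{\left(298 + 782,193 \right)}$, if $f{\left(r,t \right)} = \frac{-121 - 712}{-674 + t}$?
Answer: $\frac{495888910472424362447}{467368768119942} \approx 1.061 \cdot 10^{6}$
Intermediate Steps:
$f{\left(r,t \right)} = - \frac{833}{-674 + t}$
$S = \frac{1991886191303}{971660640582}$ ($S = 466617 \cdot \frac{1}{1430362} - - \frac{1170968}{679311} = \frac{466617}{1430362} + \frac{1170968}{679311} = \frac{1991886191303}{971660640582} \approx 2.05$)
$\left(S + 1061019\right) + f{\left(298 + 782,193 \right)} = \left(\frac{1991886191303}{971660640582} + 1061019\right) - \frac{833}{-674 + 193} = \frac{1030952393095864361}{971660640582} - \frac{833}{-481} = \frac{1030952393095864361}{971660640582} - - \frac{833}{481} = \frac{1030952393095864361}{971660640582} + \frac{833}{481} = \frac{495888910472424362447}{467368768119942}$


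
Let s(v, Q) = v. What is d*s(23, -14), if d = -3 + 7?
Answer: 92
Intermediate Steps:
d = 4
d*s(23, -14) = 4*23 = 92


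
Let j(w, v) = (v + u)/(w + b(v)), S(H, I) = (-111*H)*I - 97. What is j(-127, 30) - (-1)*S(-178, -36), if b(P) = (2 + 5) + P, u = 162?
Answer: -10670807/15 ≈ -7.1139e+5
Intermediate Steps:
S(H, I) = -97 - 111*H*I (S(H, I) = -111*H*I - 97 = -97 - 111*H*I)
b(P) = 7 + P
j(w, v) = (162 + v)/(7 + v + w) (j(w, v) = (v + 162)/(w + (7 + v)) = (162 + v)/(7 + v + w))
j(-127, 30) - (-1)*S(-178, -36) = (162 + 30)/(7 + 30 - 127) - (-1)*(-97 - 111*(-178)*(-36)) = 192/(-90) - (-1)*(-97 - 711288) = -1/90*192 - (-1)*(-711385) = -32/15 - 1*711385 = -32/15 - 711385 = -10670807/15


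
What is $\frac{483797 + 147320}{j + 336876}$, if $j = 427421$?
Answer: $\frac{631117}{764297} \approx 0.82575$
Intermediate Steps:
$\frac{483797 + 147320}{j + 336876} = \frac{483797 + 147320}{427421 + 336876} = \frac{631117}{764297}$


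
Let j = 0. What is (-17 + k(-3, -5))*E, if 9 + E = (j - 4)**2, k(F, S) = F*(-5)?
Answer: -14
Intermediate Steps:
k(F, S) = -5*F
E = 7 (E = -9 + (0 - 4)**2 = -9 + (-4)**2 = -9 + 16 = 7)
(-17 + k(-3, -5))*E = (-17 - 5*(-3))*7 = (-17 + 15)*7 = -2*7 = -14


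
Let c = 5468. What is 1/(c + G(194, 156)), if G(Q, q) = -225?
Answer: 1/5243 ≈ 0.00019073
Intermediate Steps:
1/(c + G(194, 156)) = 1/(5468 - 225) = 1/5243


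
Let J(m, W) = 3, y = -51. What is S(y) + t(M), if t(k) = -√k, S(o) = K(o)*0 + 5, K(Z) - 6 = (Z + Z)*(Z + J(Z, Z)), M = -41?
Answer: 5 - I*√41 ≈ 5.0 - 6.4031*I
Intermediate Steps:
K(Z) = 6 + 2*Z*(3 + Z) (K(Z) = 6 + (Z + Z)*(Z + 3) = 6 + (2*Z)*(3 + Z) = 6 + 2*Z*(3 + Z))
S(o) = 5 (S(o) = (6 + 2*o² + 6*o)*0 + 5 = 0 + 5 = 5)
S(y) + t(M) = 5 - √(-41) = 5 - I*√41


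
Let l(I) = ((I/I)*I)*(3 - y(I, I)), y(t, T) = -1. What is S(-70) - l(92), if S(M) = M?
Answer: -438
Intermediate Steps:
l(I) = 4*I (l(I) = ((I/I)*I)*(3 - 1*(-1)) = (1*I)*(3 + 1) = I*4 = 4*I)
S(-70) - l(92) = -70 - 4*92 = -70 - 1*368 = -70 - 368 = -438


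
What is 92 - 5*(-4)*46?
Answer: 1012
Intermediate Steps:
92 - 5*(-4)*46 = 92 + 20*46 = 92 + 920 = 1012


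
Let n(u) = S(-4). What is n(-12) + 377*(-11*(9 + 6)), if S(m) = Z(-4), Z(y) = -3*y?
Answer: -62193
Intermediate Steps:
S(m) = 12 (S(m) = -3*(-4) = 12)
n(u) = 12
n(-12) + 377*(-11*(9 + 6)) = 12 + 377*(-11*(9 + 6)) = 12 + 377*(-11*15) = 12 + 377*(-165) = 12 - 62205 = -62193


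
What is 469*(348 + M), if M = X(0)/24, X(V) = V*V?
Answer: 163212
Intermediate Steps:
X(V) = V**2
M = 0 (M = 0**2/24 = 0*(1/24) = 0)
469*(348 + M) = 469*(348 + 0) = 469*348 = 163212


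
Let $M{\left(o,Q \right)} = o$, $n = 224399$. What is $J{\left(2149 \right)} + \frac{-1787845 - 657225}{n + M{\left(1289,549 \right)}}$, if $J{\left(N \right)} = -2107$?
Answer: $- \frac{238984843}{112844} \approx -2117.8$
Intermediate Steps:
$J{\left(2149 \right)} + \frac{-1787845 - 657225}{n + M{\left(1289,549 \right)}} = -2107 + \frac{-1787845 - 657225}{224399 + 1289} = -2107 - \frac{2445070}{225688} = -2107 - \frac{1222535}{112844} = - \frac{238984843}{112844}$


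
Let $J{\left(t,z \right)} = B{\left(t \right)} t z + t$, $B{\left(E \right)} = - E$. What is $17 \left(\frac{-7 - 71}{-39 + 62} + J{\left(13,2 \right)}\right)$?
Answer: $- \frac{128401}{23} \approx -5582.6$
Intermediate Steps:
$J{\left(t,z \right)} = t - z t^{2}$ ($J{\left(t,z \right)} = - t t z + t = - t^{2} z + t = - z t^{2} + t = t - z t^{2}$)
$17 \left(\frac{-7 - 71}{-39 + 62} + J{\left(13,2 \right)}\right) = 17 \left(\frac{-7 - 71}{-39 + 62} + 13 \left(1 - 13 \cdot 2\right)\right) = 17 \left(- \frac{78}{23} + 13 \left(1 - 26\right)\right) = 17 \left(\left(-78\right) \frac{1}{23} + 13 \left(-25\right)\right) = 17 \left(- \frac{78}{23} - 325\right) = 17 \left(- \frac{7553}{23}\right) = - \frac{128401}{23}$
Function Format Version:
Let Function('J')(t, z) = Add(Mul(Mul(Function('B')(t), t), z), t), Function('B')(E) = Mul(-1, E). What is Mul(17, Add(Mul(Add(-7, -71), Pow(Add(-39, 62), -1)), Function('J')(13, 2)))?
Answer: Rational(-128401, 23) ≈ -5582.6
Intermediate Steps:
Function('J')(t, z) = Add(t, Mul(-1, z, Pow(t, 2))) (Function('J')(t, z) = Add(Mul(Mul(Mul(-1, t), t), z), t) = Add(Mul(Mul(-1, Pow(t, 2)), z), t) = Add(Mul(-1, z, Pow(t, 2)), t) = Add(t, Mul(-1, z, Pow(t, 2))))
Mul(17, Add(Mul(Add(-7, -71), Pow(Add(-39, 62), -1)), Function('J')(13, 2))) = Mul(17, Add(Mul(Add(-7, -71), Pow(Add(-39, 62), -1)), Mul(13, Add(1, Mul(-1, 13, 2))))) = Mul(17, Add(Mul(-78, Pow(23, -1)), Mul(13, Add(1, -26)))) = Mul(17, Add(Mul(-78, Rational(1, 23)), Mul(13, -25))) = Mul(17, Add(Rational(-78, 23), -325)) = Mul(17, Rational(-7553, 23)) = Rational(-128401, 23)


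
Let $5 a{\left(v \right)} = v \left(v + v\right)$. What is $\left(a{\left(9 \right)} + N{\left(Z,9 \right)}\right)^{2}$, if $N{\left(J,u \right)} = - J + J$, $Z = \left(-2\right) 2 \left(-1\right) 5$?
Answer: $\frac{26244}{25} \approx 1049.8$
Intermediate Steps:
$Z = 20$ ($Z = \left(-4\right) \left(-1\right) 5 = 4 \cdot 5 = 20$)
$N{\left(J,u \right)} = 0$
$a{\left(v \right)} = \frac{2 v^{2}}{5}$ ($a{\left(v \right)} = \frac{v \left(v + v\right)}{5} = \frac{v 2 v}{5} = \frac{2 v^{2}}{5}$)
$\left(a{\left(9 \right)} + N{\left(Z,9 \right)}\right)^{2} = \left(\frac{2 \cdot 9^{2}}{5} + 0\right)^{2} = \left(\frac{2}{5} \cdot 81 + 0\right)^{2} = \left(\frac{162}{5} + 0\right)^{2} = \left(\frac{162}{5}\right)^{2} = \frac{26244}{25}$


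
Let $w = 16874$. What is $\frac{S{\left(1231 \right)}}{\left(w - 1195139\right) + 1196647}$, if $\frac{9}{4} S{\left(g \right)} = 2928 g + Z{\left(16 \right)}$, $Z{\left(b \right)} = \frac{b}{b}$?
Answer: $\frac{7208738}{82719} \approx 87.147$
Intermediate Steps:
$Z{\left(b \right)} = 1$
$S{\left(g \right)} = \frac{4}{9} + \frac{3904 g}{3}$ ($S{\left(g \right)} = \frac{4 \left(2928 g + 1\right)}{9} = \frac{4 \left(1 + 2928 g\right)}{9} = \frac{4}{9} + \frac{3904 g}{3}$)
$\frac{S{\left(1231 \right)}}{\left(w - 1195139\right) + 1196647} = \frac{\frac{4}{9} + \frac{3904}{3} \cdot 1231}{\left(16874 - 1195139\right) + 1196647} = \frac{\frac{4}{9} + \frac{4805824}{3}}{-1178265 + 1196647} = \frac{14417476}{9 \cdot 18382} = \frac{14417476}{9} \cdot \frac{1}{18382} = \frac{7208738}{82719}$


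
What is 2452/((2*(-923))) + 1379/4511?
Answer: -327513/320281 ≈ -1.0226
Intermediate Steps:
2452/((2*(-923))) + 1379/4511 = 2452/(-1846) + 1379*(1/4511) = 2452*(-1/1846) + 1379/4511 = -1226/923 + 1379/4511 = -327513/320281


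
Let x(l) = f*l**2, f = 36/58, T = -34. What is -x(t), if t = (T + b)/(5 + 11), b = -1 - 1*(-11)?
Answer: -81/58 ≈ -1.3966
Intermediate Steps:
b = 10 (b = -1 + 11 = 10)
f = 18/29 (f = 36*(1/58) = 18/29 ≈ 0.62069)
t = -3/2 (t = (-34 + 10)/(5 + 11) = -24/16 = -24*1/16 = -3/2 ≈ -1.5000)
x(l) = 18*l**2/29
-x(t) = -18*(-3/2)**2/29 = -18*9/(29*4) = -1*81/58 = -81/58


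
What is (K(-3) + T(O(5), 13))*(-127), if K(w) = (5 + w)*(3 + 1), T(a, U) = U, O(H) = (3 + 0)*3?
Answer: -2667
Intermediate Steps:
O(H) = 9 (O(H) = 3*3 = 9)
K(w) = 20 + 4*w (K(w) = (5 + w)*4 = 20 + 4*w)
(K(-3) + T(O(5), 13))*(-127) = ((20 + 4*(-3)) + 13)*(-127) = ((20 - 12) + 13)*(-127) = (8 + 13)*(-127) = 21*(-127) = -2667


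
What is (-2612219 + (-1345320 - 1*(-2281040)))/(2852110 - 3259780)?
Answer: 558833/135890 ≈ 4.1124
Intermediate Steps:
(-2612219 + (-1345320 - 1*(-2281040)))/(2852110 - 3259780) = (-2612219 + (-1345320 + 2281040))/(-407670) = (-2612219 + 935720)*(-1/407670) = -1676499*(-1/407670) = 558833/135890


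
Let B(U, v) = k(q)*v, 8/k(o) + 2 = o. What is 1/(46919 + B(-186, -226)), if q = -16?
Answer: 9/423175 ≈ 2.1268e-5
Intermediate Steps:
k(o) = 8/(-2 + o)
B(U, v) = -4*v/9 (B(U, v) = (8/(-2 - 16))*v = (8/(-18))*v = (8*(-1/18))*v = -4*v/9)
1/(46919 + B(-186, -226)) = 1/(46919 - 4/9*(-226)) = 1/(46919 + 904/9) = 1/(423175/9) = 9/423175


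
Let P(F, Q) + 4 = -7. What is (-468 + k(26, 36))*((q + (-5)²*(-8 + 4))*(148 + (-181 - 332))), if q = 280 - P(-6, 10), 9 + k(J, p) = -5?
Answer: 33602630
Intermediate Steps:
P(F, Q) = -11 (P(F, Q) = -4 - 7 = -11)
k(J, p) = -14 (k(J, p) = -9 - 5 = -14)
q = 291 (q = 280 - 1*(-11) = 280 + 11 = 291)
(-468 + k(26, 36))*((q + (-5)²*(-8 + 4))*(148 + (-181 - 332))) = (-468 - 14)*((291 + (-5)²*(-8 + 4))*(148 + (-181 - 332))) = -482*(291 + 25*(-4))*(148 - 513) = -482*(291 - 100)*(-365) = -92062*(-365) = -482*(-69715) = 33602630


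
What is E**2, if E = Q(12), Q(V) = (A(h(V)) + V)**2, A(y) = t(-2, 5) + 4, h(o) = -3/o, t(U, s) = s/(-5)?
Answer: 50625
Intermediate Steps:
t(U, s) = -s/5 (t(U, s) = s*(-1/5) = -s/5)
A(y) = 3 (A(y) = -1/5*5 + 4 = -1 + 4 = 3)
Q(V) = (3 + V)**2
E = 225 (E = (3 + 12)**2 = 15**2 = 225)
E**2 = 225**2 = 50625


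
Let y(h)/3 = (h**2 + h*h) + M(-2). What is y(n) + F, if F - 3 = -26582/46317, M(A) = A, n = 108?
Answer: 3241283395/46317 ≈ 69980.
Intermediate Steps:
y(h) = -6 + 6*h**2 (y(h) = 3*((h**2 + h*h) - 2) = 3*((h**2 + h**2) - 2) = 3*(2*h**2 - 2) = 3*(-2 + 2*h**2) = -6 + 6*h**2)
F = 112369/46317 (F = 3 - 26582/46317 = 112369/46317 ≈ 2.4261)
y(n) + F = (-6 + 6*108**2) + 112369/46317 = (-6 + 6*11664) + 112369/46317 = (-6 + 69984) + 112369/46317 = 69978 + 112369/46317 = 3241283395/46317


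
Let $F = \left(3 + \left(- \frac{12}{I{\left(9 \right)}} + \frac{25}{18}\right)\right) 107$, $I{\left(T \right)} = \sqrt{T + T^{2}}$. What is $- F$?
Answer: $- \frac{8453}{18} + \frac{214 \sqrt{10}}{5} \approx -334.27$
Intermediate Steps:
$F = \frac{8453}{18} - \frac{214 \sqrt{10}}{5}$ ($F = \left(3 + \left(- \frac{12}{\sqrt{9 \left(1 + 9\right)}} + \frac{25}{18}\right)\right) 107 = \left(3 + \left(- \frac{12}{\sqrt{9 \cdot 10}} + 25 \cdot \frac{1}{18}\right)\right) 107 = \left(3 + \left(- \frac{12}{\sqrt{90}} + \frac{25}{18}\right)\right) 107 = \left(3 + \left(- \frac{12}{3 \sqrt{10}} + \frac{25}{18}\right)\right) 107 = \left(3 + \left(- 12 \frac{\sqrt{10}}{30} + \frac{25}{18}\right)\right) 107 = \left(3 + \left(- \frac{2 \sqrt{10}}{5} + \frac{25}{18}\right)\right) 107 = \left(3 + \left(\frac{25}{18} - \frac{2 \sqrt{10}}{5}\right)\right) 107 = \left(\frac{79}{18} - \frac{2 \sqrt{10}}{5}\right) 107 = \frac{8453}{18} - \frac{214 \sqrt{10}}{5} \approx 334.27$)
$- F = - (\frac{8453}{18} - \frac{214 \sqrt{10}}{5}) = - \frac{8453}{18} + \frac{214 \sqrt{10}}{5}$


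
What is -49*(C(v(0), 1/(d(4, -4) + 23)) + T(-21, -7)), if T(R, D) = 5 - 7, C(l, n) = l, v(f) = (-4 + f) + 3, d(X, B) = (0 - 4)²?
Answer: 147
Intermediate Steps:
d(X, B) = 16 (d(X, B) = (-4)² = 16)
v(f) = -1 + f
T(R, D) = -2
-49*(C(v(0), 1/(d(4, -4) + 23)) + T(-21, -7)) = -49*((-1 + 0) - 2) = -49*(-1 - 2) = -49*(-3) = 147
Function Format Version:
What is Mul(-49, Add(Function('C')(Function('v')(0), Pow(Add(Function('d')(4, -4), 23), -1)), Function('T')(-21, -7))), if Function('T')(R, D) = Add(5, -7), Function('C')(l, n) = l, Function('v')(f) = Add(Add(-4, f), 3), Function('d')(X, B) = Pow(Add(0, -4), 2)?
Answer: 147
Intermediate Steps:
Function('d')(X, B) = 16 (Function('d')(X, B) = Pow(-4, 2) = 16)
Function('v')(f) = Add(-1, f)
Function('T')(R, D) = -2
Mul(-49, Add(Function('C')(Function('v')(0), Pow(Add(Function('d')(4, -4), 23), -1)), Function('T')(-21, -7))) = Mul(-49, Add(Add(-1, 0), -2)) = Mul(-49, Add(-1, -2)) = Mul(-49, -3) = 147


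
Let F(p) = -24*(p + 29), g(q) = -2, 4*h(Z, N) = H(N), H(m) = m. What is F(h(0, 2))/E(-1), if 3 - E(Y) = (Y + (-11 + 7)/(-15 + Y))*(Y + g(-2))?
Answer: -944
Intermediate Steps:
h(Z, N) = N/4
F(p) = -696 - 24*p (F(p) = -24*(29 + p) = -696 - 24*p)
E(Y) = 3 - (-2 + Y)*(Y - 4/(-15 + Y)) (E(Y) = 3 - (Y + (-11 + 7)/(-15 + Y))*(Y - 2) = 3 - (Y - 4/(-15 + Y))*(-2 + Y) = 3 - (-2 + Y)*(Y - 4/(-15 + Y)))
F(h(0, 2))/E(-1) = (-696 - 6*2)/(((-53 - 1*(-1)³ - 23*(-1) + 17*(-1)²)/(-15 - 1))) = (-696 - 24*½)/(((-53 - 1*(-1) + 23 + 17*1)/(-16))) = (-696 - 12)/((-(-53 + 1 + 23 + 17)/16)) = -708/((-1/16*(-12))) = -708/¾ = -708*4/3 = -944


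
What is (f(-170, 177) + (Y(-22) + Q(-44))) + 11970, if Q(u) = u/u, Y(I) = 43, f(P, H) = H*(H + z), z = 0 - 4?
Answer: 42635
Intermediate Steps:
z = -4
f(P, H) = H*(-4 + H) (f(P, H) = H*(H - 4) = H*(-4 + H))
Q(u) = 1
(f(-170, 177) + (Y(-22) + Q(-44))) + 11970 = (177*(-4 + 177) + (43 + 1)) + 11970 = (177*173 + 44) + 11970 = (30621 + 44) + 11970 = 30665 + 11970 = 42635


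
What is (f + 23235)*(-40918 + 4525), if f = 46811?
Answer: -2549184078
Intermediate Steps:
(f + 23235)*(-40918 + 4525) = (46811 + 23235)*(-40918 + 4525) = 70046*(-36393) = -2549184078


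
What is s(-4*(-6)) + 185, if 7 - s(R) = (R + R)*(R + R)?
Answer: -2112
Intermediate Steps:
s(R) = 7 - 4*R² (s(R) = 7 - (R + R)*(R + R) = 7 - 2*R*2*R = 7 - 4*R²)
s(-4*(-6)) + 185 = (7 - 4*(-4*(-6))²) + 185 = (7 - 4*24²) + 185 = (7 - 4*576) + 185 = (7 - 2304) + 185 = -2297 + 185 = -2112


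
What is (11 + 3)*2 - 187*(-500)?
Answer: 93528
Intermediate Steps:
(11 + 3)*2 - 187*(-500) = 14*2 + 93500 = 28 + 93500 = 93528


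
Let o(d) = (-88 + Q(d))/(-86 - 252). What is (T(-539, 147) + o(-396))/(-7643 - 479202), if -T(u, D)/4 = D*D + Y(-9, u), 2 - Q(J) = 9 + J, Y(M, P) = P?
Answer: 28486941/164553610 ≈ 0.17312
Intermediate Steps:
Q(J) = -7 - J (Q(J) = 2 - (9 + J) = 2 + (-9 - J) = -7 - J)
o(d) = 95/338 + d/338 (o(d) = (-88 + (-7 - d))/(-86 - 252) = (-95 - d)/(-338) = (-95 - d)*(-1/338) = 95/338 + d/338)
T(u, D) = -4*u - 4*D² (T(u, D) = -4*(D*D + u) = -4*(D² + u) = -4*(u + D²) = -4*u - 4*D²)
(T(-539, 147) + o(-396))/(-7643 - 479202) = ((-4*(-539) - 4*147²) + (95/338 + (1/338)*(-396)))/(-7643 - 479202) = ((2156 - 4*21609) + (95/338 - 198/169))/(-486845) = ((2156 - 86436) - 301/338)*(-1/486845) = (-84280 - 301/338)*(-1/486845) = -28486941/338*(-1/486845) = 28486941/164553610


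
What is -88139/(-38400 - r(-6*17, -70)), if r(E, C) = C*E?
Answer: 88139/45540 ≈ 1.9354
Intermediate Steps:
-88139/(-38400 - r(-6*17, -70)) = -88139/(-38400 - (-70)*(-6*17)) = -88139/(-38400 - (-70)*(-102)) = -88139/(-38400 - 1*7140) = -88139/(-38400 - 7140) = -88139/(-45540) = -88139*(-1/45540) = 88139/45540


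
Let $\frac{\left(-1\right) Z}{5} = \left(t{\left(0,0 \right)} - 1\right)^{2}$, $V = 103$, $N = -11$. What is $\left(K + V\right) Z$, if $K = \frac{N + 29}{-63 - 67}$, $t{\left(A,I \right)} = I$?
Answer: $- \frac{6686}{13} \approx -514.31$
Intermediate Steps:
$Z = -5$ ($Z = - 5 \left(0 - 1\right)^{2} = - 5 \left(-1\right)^{2} = \left(-5\right) 1 = -5$)
$K = - \frac{9}{65}$ ($K = \frac{-11 + 29}{-63 - 67} = \frac{18}{-130} = 18 \left(- \frac{1}{130}\right) = - \frac{9}{65} \approx -0.13846$)
$\left(K + V\right) Z = \left(- \frac{9}{65} + 103\right) \left(-5\right) = \frac{6686}{65} \left(-5\right) = - \frac{6686}{13}$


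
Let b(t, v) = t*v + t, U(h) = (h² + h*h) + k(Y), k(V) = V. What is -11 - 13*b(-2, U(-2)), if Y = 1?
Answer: 249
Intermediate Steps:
U(h) = 1 + 2*h² (U(h) = (h² + h*h) + 1 = (h² + h²) + 1 = 2*h² + 1 = 1 + 2*h²)
b(t, v) = t + t*v
-11 - 13*b(-2, U(-2)) = -11 - (-26)*(1 + (1 + 2*(-2)²)) = -11 - (-26)*(1 + (1 + 2*4)) = -11 - (-26)*(1 + (1 + 8)) = -11 - (-26)*(1 + 9) = -11 - (-26)*10 = -11 - 13*(-20) = -11 + 260 = 249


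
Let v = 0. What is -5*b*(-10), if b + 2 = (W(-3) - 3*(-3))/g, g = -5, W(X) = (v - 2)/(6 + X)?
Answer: -550/3 ≈ -183.33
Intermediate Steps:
W(X) = -2/(6 + X) (W(X) = (0 - 2)/(6 + X) = -2/(6 + X))
b = -11/3 (b = -2 + (-2/(6 - 3) - 3*(-3))/(-5) = -2 + (-2/3 + 9)*(-⅕) = -2 + (-2*⅓ + 9)*(-⅕) = -2 + (-⅔ + 9)*(-⅕) = -2 + (25/3)*(-⅕) = -2 - 5/3 = -11/3 ≈ -3.6667)
-5*b*(-10) = -5*(-11/3)*(-10) = (55/3)*(-10) = -550/3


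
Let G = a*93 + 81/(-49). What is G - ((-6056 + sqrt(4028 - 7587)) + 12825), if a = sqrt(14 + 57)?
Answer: -331762/49 + 93*sqrt(71) - I*sqrt(3559) ≈ -5987.0 - 59.657*I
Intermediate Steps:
a = sqrt(71) ≈ 8.4261
G = -81/49 + 93*sqrt(71) (G = sqrt(71)*93 + 81/(-49) = 93*sqrt(71) + 81*(-1/49) = 93*sqrt(71) - 81/49 = -81/49 + 93*sqrt(71) ≈ 781.98)
G - ((-6056 + sqrt(4028 - 7587)) + 12825) = (-81/49 + 93*sqrt(71)) - ((-6056 + sqrt(4028 - 7587)) + 12825) = (-81/49 + 93*sqrt(71)) - ((-6056 + sqrt(-3559)) + 12825) = (-81/49 + 93*sqrt(71)) - ((-6056 + I*sqrt(3559)) + 12825) = (-81/49 + 93*sqrt(71)) - (6769 + I*sqrt(3559)) = (-81/49 + 93*sqrt(71)) + (-6769 - I*sqrt(3559)) = -331762/49 + 93*sqrt(71) - I*sqrt(3559)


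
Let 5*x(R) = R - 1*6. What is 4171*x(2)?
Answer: -16684/5 ≈ -3336.8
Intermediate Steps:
x(R) = -6/5 + R/5 (x(R) = (R - 1*6)/5 = (R - 6)/5 = (-6 + R)/5 = -6/5 + R/5)
4171*x(2) = 4171*(-6/5 + (⅕)*2) = 4171*(-6/5 + ⅖) = 4171*(-⅘) = -16684/5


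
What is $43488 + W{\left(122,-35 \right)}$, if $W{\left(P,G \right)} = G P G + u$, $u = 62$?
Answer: $193000$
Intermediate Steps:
$W{\left(P,G \right)} = 62 + P G^{2}$ ($W{\left(P,G \right)} = G P G + 62 = P G^{2} + 62 = 62 + P G^{2}$)
$43488 + W{\left(122,-35 \right)} = 43488 + \left(62 + 122 \left(-35\right)^{2}\right) = 43488 + \left(62 + 122 \cdot 1225\right) = 43488 + \left(62 + 149450\right) = 43488 + 149512 = 193000$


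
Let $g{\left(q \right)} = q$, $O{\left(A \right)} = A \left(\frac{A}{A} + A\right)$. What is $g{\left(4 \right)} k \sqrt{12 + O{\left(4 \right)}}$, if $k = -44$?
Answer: $- 704 \sqrt{2} \approx -995.61$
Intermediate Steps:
$O{\left(A \right)} = A \left(1 + A\right)$
$g{\left(4 \right)} k \sqrt{12 + O{\left(4 \right)}} = 4 \left(-44\right) \sqrt{12 + 4 \left(1 + 4\right)} = - 176 \sqrt{12 + 4 \cdot 5} = - 176 \sqrt{12 + 20} = - 176 \sqrt{32} = - 176 \cdot 4 \sqrt{2} = - 704 \sqrt{2}$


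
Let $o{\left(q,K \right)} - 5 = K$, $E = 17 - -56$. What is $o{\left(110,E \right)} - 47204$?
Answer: $-47126$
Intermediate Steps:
$E = 73$ ($E = 17 + 56 = 73$)
$o{\left(q,K \right)} = 5 + K$
$o{\left(110,E \right)} - 47204 = \left(5 + 73\right) - 47204 = 78 - 47204 = -47126$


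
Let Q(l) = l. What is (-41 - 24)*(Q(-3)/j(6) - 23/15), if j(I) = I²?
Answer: 1261/12 ≈ 105.08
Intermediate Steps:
(-41 - 24)*(Q(-3)/j(6) - 23/15) = (-41 - 24)*(-3/(6²) - 23/15) = -65*(-3/36 - 23*1/15) = -65*(-3*1/36 - 23/15) = -65*(-1/12 - 23/15) = -65*(-97/60) = 1261/12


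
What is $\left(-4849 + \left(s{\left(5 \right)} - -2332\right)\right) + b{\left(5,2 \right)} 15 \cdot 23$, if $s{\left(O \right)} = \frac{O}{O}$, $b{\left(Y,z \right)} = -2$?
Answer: $-3206$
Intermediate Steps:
$s{\left(O \right)} = 1$
$\left(-4849 + \left(s{\left(5 \right)} - -2332\right)\right) + b{\left(5,2 \right)} 15 \cdot 23 = \left(-4849 + \left(1 - -2332\right)\right) + \left(-2\right) 15 \cdot 23 = \left(-4849 + \left(1 + 2332\right)\right) - 690 = \left(-4849 + 2333\right) - 690 = -2516 - 690 = -3206$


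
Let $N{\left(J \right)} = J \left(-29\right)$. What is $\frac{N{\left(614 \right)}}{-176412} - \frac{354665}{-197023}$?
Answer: $\frac{33037676759}{17378610738} \approx 1.9011$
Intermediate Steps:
$N{\left(J \right)} = - 29 J$
$\frac{N{\left(614 \right)}}{-176412} - \frac{354665}{-197023} = \frac{\left(-29\right) 614}{-176412} - \frac{354665}{-197023} = \left(-17806\right) \left(- \frac{1}{176412}\right) - - \frac{354665}{197023} = \frac{8903}{88206} + \frac{354665}{197023} = \frac{33037676759}{17378610738}$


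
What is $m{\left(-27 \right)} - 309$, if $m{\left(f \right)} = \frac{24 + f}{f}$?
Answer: $- \frac{2780}{9} \approx -308.89$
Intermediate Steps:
$m{\left(f \right)} = \frac{24 + f}{f}$
$m{\left(-27 \right)} - 309 = \frac{24 - 27}{-27} - 309 = \left(- \frac{1}{27}\right) \left(-3\right) - 309 = \frac{1}{9} - 309 = - \frac{2780}{9}$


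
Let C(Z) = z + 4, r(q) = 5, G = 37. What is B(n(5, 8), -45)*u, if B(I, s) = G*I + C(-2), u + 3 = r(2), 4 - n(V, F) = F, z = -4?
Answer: -296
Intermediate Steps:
n(V, F) = 4 - F
C(Z) = 0 (C(Z) = -4 + 4 = 0)
u = 2 (u = -3 + 5 = 2)
B(I, s) = 37*I (B(I, s) = 37*I + 0 = 37*I)
B(n(5, 8), -45)*u = (37*(4 - 1*8))*2 = (37*(4 - 8))*2 = (37*(-4))*2 = -148*2 = -296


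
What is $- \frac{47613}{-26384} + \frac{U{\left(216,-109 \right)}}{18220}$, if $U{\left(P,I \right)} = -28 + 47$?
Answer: $\frac{217002539}{120179120} \approx 1.8057$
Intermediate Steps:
$U{\left(P,I \right)} = 19$
$- \frac{47613}{-26384} + \frac{U{\left(216,-109 \right)}}{18220} = - \frac{47613}{-26384} + \frac{19}{18220} = \left(-47613\right) \left(- \frac{1}{26384}\right) + 19 \cdot \frac{1}{18220} = \frac{47613}{26384} + \frac{19}{18220} = \frac{217002539}{120179120}$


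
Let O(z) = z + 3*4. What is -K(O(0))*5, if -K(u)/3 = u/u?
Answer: 15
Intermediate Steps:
O(z) = 12 + z (O(z) = z + 12 = 12 + z)
K(u) = -3 (K(u) = -3*u/u = -3*1 = -3)
-K(O(0))*5 = -1*(-3)*5 = 3*5 = 15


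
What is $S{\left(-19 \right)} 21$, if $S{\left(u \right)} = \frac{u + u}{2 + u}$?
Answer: $\frac{798}{17} \approx 46.941$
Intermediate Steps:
$S{\left(u \right)} = \frac{2 u}{2 + u}$
$S{\left(-19 \right)} 21 = 2 \left(-19\right) \frac{1}{2 - 19} \cdot 21 = 2 \left(-19\right) \frac{1}{-17} \cdot 21 = 2 \left(-19\right) \left(- \frac{1}{17}\right) 21 = \frac{38}{17} \cdot 21 = \frac{798}{17}$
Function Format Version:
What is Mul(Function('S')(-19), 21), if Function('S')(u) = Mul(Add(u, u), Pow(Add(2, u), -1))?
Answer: Rational(798, 17) ≈ 46.941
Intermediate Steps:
Function('S')(u) = Mul(2, u, Pow(Add(2, u), -1)) (Function('S')(u) = Mul(Mul(2, u), Pow(Add(2, u), -1)) = Mul(2, u, Pow(Add(2, u), -1)))
Mul(Function('S')(-19), 21) = Mul(Mul(2, -19, Pow(Add(2, -19), -1)), 21) = Mul(Mul(2, -19, Pow(-17, -1)), 21) = Mul(Mul(2, -19, Rational(-1, 17)), 21) = Mul(Rational(38, 17), 21) = Rational(798, 17)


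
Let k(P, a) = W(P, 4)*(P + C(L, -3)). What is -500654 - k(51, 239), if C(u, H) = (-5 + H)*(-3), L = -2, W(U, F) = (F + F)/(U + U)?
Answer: -8511218/17 ≈ -5.0066e+5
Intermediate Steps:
W(U, F) = F/U (W(U, F) = (2*F)/((2*U)) = (2*F)*(1/(2*U)) = F/U)
C(u, H) = 15 - 3*H
k(P, a) = 4*(24 + P)/P (k(P, a) = (4/P)*(P + (15 - 3*(-3))) = (4/P)*(P + (15 + 9)) = (4/P)*(P + 24) = (4/P)*(24 + P) = 4*(24 + P)/P)
-500654 - k(51, 239) = -500654 - (4 + 96/51) = -500654 - (4 + 96*(1/51)) = -500654 - (4 + 32/17) = -500654 - 1*100/17 = -500654 - 100/17 = -8511218/17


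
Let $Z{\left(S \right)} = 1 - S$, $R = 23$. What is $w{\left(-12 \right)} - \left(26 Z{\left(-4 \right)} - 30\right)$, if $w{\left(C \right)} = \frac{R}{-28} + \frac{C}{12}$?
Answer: $- \frac{2851}{28} \approx -101.82$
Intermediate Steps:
$w{\left(C \right)} = - \frac{23}{28} + \frac{C}{12}$ ($w{\left(C \right)} = \frac{23}{-28} + \frac{C}{12} = 23 \left(- \frac{1}{28}\right) + C \frac{1}{12} = - \frac{23}{28} + \frac{C}{12}$)
$w{\left(-12 \right)} - \left(26 Z{\left(-4 \right)} - 30\right) = \left(- \frac{23}{28} + \frac{1}{12} \left(-12\right)\right) - \left(26 \left(1 - -4\right) - 30\right) = \left(- \frac{23}{28} - 1\right) - \left(26 \left(1 + 4\right) - 30\right) = - \frac{51}{28} - \left(26 \cdot 5 - 30\right) = - \frac{51}{28} - \left(130 - 30\right) = - \frac{51}{28} - 100 = - \frac{2851}{28}$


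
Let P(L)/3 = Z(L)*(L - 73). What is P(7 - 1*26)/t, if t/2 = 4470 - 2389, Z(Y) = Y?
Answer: 2622/2081 ≈ 1.2600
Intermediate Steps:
t = 4162 (t = 2*(4470 - 2389) = 2*2081 = 4162)
P(L) = 3*L*(-73 + L) (P(L) = 3*(L*(L - 73)) = 3*(L*(-73 + L)) = 3*L*(-73 + L))
P(7 - 1*26)/t = (3*(7 - 1*26)*(-73 + (7 - 1*26)))/4162 = (3*(7 - 26)*(-73 + (7 - 26)))*(1/4162) = (3*(-19)*(-73 - 19))*(1/4162) = (3*(-19)*(-92))*(1/4162) = 5244*(1/4162) = 2622/2081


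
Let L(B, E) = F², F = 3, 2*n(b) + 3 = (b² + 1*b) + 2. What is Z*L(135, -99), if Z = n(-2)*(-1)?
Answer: -9/2 ≈ -4.5000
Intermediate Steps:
n(b) = -½ + b/2 + b²/2 (n(b) = -3/2 + ((b² + 1*b) + 2)/2 = -3/2 + ((b² + b) + 2)/2 = -3/2 + ((b + b²) + 2)/2 = -3/2 + (2 + b + b²)/2 = -3/2 + (1 + b/2 + b²/2) = -½ + b/2 + b²/2)
Z = -½ (Z = (-½ + (½)*(-2) + (½)*(-2)²)*(-1) = (-½ - 1 + (½)*4)*(-1) = (-½ - 1 + 2)*(-1) = (½)*(-1) = -½ ≈ -0.50000)
L(B, E) = 9 (L(B, E) = 3² = 9)
Z*L(135, -99) = -½*9 = -9/2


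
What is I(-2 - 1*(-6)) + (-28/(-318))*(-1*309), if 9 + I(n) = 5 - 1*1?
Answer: -1707/53 ≈ -32.208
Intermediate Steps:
I(n) = -5 (I(n) = -9 + (5 - 1*1) = -9 + (5 - 1) = -9 + 4 = -5)
I(-2 - 1*(-6)) + (-28/(-318))*(-1*309) = -5 + (-28/(-318))*(-1*309) = -5 - 28*(-1/318)*(-309) = -5 + (14/159)*(-309) = -5 - 1442/53 = -1707/53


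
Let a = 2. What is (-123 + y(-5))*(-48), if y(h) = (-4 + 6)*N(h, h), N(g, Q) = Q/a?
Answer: 6144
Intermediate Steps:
N(g, Q) = Q/2
y(h) = h (y(h) = (-4 + 6)*(h/2) = 2*(h/2) = h)
(-123 + y(-5))*(-48) = (-123 - 5)*(-48) = -128*(-48) = 6144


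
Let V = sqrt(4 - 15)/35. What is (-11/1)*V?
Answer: -11*I*sqrt(11)/35 ≈ -1.0424*I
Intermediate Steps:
V = I*sqrt(11)/35 (V = sqrt(-11)*(1/35) = (I*sqrt(11))*(1/35) = I*sqrt(11)/35 ≈ 0.094761*I)
(-11/1)*V = (-11/1)*(I*sqrt(11)/35) = (-11*1)*(I*sqrt(11)/35) = -11*I*sqrt(11)/35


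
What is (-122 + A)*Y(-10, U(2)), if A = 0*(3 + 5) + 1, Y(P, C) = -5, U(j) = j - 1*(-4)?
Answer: 605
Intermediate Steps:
U(j) = 4 + j (U(j) = j + 4 = 4 + j)
A = 1 (A = 0*8 + 1 = 0 + 1 = 1)
(-122 + A)*Y(-10, U(2)) = (-122 + 1)*(-5) = -121*(-5) = 605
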